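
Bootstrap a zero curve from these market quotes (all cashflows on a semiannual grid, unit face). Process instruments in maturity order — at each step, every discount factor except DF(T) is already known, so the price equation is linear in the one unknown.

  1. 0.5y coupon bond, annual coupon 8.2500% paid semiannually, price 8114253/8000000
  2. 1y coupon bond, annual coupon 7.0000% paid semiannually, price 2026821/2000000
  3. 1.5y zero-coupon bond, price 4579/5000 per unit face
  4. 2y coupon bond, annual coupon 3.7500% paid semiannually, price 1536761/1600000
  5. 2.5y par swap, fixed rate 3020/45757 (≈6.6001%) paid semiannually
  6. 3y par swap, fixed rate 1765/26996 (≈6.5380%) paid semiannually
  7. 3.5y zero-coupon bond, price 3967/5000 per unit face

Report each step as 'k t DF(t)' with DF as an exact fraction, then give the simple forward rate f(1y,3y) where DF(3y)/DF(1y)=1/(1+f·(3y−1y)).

step 1 [0.5y] bond c/2=33/800: DF=(8114253/8000000 − 33/800·(0))/(1+33/800) = 9741/10000 ≈ 0.974100
step 2 [1y] bond c/2=7/200: DF=(2026821/2000000 − 7/200·(0.974100))/(1+7/200) = 4731/5000 ≈ 0.946200
step 3 [1.5y] zero: DF = P = 4579/5000 ≈ 0.915800
step 4 [2y] bond c/2=3/160: DF=(1536761/1600000 − 3/160·(0.974100+0.946200+0.915800))/(1+3/160) = 4453/5000 ≈ 0.890600
step 5 [2.5y] swap r/2=1510/45757: DF=(1 − 1510/45757·(0.974100+0.946200+0.915800+0.890600))/(1+1510/45757) = 849/1000 ≈ 0.849000
step 6 [3y] swap r/2=1765/53992: DF=(1 − 1765/53992·(0.974100+0.946200+0.915800+0.890600+0.849000))/(1+1765/53992) = 1647/2000 ≈ 0.823500
step 7 [3.5y] zero: DF = P = 3967/5000 ≈ 0.793400

1 1/2 9741/10000
2 1 4731/5000
3 3/2 4579/5000
4 2 4453/5000
5 5/2 849/1000
6 3 1647/2000
7 7/2 3967/5000
f(1y,3y) = ((4731/5000)/(1647/2000) − 1)/(2) = 409/5490 ≈ 7.4499%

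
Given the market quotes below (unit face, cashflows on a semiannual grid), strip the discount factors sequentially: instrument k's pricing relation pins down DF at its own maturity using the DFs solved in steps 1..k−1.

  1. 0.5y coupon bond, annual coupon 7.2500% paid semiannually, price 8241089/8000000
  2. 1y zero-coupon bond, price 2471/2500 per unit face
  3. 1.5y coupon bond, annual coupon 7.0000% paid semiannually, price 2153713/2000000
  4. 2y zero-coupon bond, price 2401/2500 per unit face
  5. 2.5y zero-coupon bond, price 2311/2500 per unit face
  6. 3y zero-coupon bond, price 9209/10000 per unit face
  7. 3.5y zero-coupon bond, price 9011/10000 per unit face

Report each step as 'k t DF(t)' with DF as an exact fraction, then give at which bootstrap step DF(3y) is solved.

step 1 [0.5y] bond c/2=29/800: DF=(8241089/8000000 − 29/800·(0))/(1+29/800) = 9941/10000 ≈ 0.994100
step 2 [1y] zero: DF = P = 2471/2500 ≈ 0.988400
step 3 [1.5y] bond c/2=7/200: DF=(2153713/2000000 − 7/200·(0.994100+0.988400))/(1+7/200) = 4867/5000 ≈ 0.973400
step 4 [2y] zero: DF = P = 2401/2500 ≈ 0.960400
step 5 [2.5y] zero: DF = P = 2311/2500 ≈ 0.924400
step 6 [3y] zero: DF = P = 9209/10000 ≈ 0.920900
step 7 [3.5y] zero: DF = P = 9011/10000 ≈ 0.901100

1 1/2 9941/10000
2 1 2471/2500
3 3/2 4867/5000
4 2 2401/2500
5 5/2 2311/2500
6 3 9209/10000
7 7/2 9011/10000
DF(3y) is solved at step 6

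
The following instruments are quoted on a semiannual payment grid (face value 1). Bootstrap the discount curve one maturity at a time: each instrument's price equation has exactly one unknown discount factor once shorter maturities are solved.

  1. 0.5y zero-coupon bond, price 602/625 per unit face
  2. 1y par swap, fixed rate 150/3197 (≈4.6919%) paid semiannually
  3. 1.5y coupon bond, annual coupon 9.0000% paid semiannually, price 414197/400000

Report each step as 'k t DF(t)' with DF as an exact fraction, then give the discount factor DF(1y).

1 1/2 602/625
2 1 191/200
3 3/2 9083/10000
DF(1y) = 191/200 ≈ 0.955000

step 1 [0.5y] zero: DF = P = 602/625 ≈ 0.963200
step 2 [1y] swap r/2=75/3197: DF=(1 − 75/3197·(0.963200))/(1+75/3197) = 191/200 ≈ 0.955000
step 3 [1.5y] bond c/2=9/200: DF=(414197/400000 − 9/200·(0.963200+0.955000))/(1+9/200) = 9083/10000 ≈ 0.908300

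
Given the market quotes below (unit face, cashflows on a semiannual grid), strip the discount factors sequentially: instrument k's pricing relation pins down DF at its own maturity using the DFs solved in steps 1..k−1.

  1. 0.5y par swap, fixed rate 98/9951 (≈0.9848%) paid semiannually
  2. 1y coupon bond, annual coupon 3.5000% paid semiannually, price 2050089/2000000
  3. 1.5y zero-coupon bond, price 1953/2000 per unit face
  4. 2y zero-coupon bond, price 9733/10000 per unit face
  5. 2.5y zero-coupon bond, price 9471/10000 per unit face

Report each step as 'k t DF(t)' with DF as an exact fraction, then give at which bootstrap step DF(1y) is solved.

step 1 [0.5y] swap r/2=49/9951: DF=(1 − 49/9951·(0))/(1+49/9951) = 9951/10000 ≈ 0.995100
step 2 [1y] bond c/2=7/400: DF=(2050089/2000000 − 7/400·(0.995100))/(1+7/400) = 9903/10000 ≈ 0.990300
step 3 [1.5y] zero: DF = P = 1953/2000 ≈ 0.976500
step 4 [2y] zero: DF = P = 9733/10000 ≈ 0.973300
step 5 [2.5y] zero: DF = P = 9471/10000 ≈ 0.947100

1 1/2 9951/10000
2 1 9903/10000
3 3/2 1953/2000
4 2 9733/10000
5 5/2 9471/10000
DF(1y) is solved at step 2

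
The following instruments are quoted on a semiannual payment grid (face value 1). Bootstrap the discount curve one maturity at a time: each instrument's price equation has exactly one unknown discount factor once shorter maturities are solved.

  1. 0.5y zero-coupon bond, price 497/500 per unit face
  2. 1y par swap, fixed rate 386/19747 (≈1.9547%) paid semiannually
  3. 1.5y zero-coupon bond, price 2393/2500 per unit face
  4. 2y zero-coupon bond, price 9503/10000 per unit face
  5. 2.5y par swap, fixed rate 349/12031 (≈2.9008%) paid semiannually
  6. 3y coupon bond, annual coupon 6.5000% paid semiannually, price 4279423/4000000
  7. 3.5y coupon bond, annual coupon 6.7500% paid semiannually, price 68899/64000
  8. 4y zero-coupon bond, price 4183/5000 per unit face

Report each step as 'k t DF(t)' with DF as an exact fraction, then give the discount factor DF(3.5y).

1 1/2 497/500
2 1 9807/10000
3 3/2 2393/2500
4 2 9503/10000
5 5/2 4651/5000
6 3 8847/10000
7 7/2 4277/5000
8 4 4183/5000
DF(3.5y) = 4277/5000 ≈ 0.855400

step 1 [0.5y] zero: DF = P = 497/500 ≈ 0.994000
step 2 [1y] swap r/2=193/19747: DF=(1 − 193/19747·(0.994000))/(1+193/19747) = 9807/10000 ≈ 0.980700
step 3 [1.5y] zero: DF = P = 2393/2500 ≈ 0.957200
step 4 [2y] zero: DF = P = 9503/10000 ≈ 0.950300
step 5 [2.5y] swap r/2=349/24062: DF=(1 − 349/24062·(0.994000+0.980700+0.957200+0.950300))/(1+349/24062) = 4651/5000 ≈ 0.930200
step 6 [3y] bond c/2=13/400: DF=(4279423/4000000 − 13/400·(0.994000+0.980700+0.957200+0.950300+0.930200))/(1+13/400) = 8847/10000 ≈ 0.884700
step 7 [3.5y] bond c/2=27/800: DF=(68899/64000 − 27/800·(0.994000+0.980700+0.957200+0.950300+0.930200+0.884700))/(1+27/800) = 4277/5000 ≈ 0.855400
step 8 [4y] zero: DF = P = 4183/5000 ≈ 0.836600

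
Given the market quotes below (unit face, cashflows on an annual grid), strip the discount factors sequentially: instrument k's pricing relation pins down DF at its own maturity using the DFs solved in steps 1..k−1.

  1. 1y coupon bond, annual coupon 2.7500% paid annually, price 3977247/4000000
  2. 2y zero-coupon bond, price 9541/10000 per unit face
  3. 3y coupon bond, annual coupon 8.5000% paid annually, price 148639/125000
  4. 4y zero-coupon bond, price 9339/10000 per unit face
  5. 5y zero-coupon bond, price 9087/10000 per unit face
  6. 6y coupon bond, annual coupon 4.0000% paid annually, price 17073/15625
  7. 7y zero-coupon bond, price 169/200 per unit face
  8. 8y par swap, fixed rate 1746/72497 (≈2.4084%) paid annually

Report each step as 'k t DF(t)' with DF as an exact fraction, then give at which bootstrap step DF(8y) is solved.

1 1 9677/10000
2 2 9541/10000
3 3 4727/5000
4 4 9339/10000
5 5 9087/10000
6 6 1739/2000
7 7 169/200
8 8 4127/5000
DF(8y) is solved at step 8

step 1 [1y] bond c/1=11/400: DF=(3977247/4000000 − 11/400·(0))/(1+11/400) = 9677/10000 ≈ 0.967700
step 2 [2y] zero: DF = P = 9541/10000 ≈ 0.954100
step 3 [3y] bond c/1=17/200: DF=(148639/125000 − 17/200·(0.967700+0.954100))/(1+17/200) = 4727/5000 ≈ 0.945400
step 4 [4y] zero: DF = P = 9339/10000 ≈ 0.933900
step 5 [5y] zero: DF = P = 9087/10000 ≈ 0.908700
step 6 [6y] bond c/1=1/25: DF=(17073/15625 − 1/25·(0.967700+0.954100+0.945400+0.933900+0.908700))/(1+1/25) = 1739/2000 ≈ 0.869500
step 7 [7y] zero: DF = P = 169/200 ≈ 0.845000
step 8 [8y] swap r/1=1746/72497: DF=(1 − 1746/72497·(0.967700+0.954100+0.945400+0.933900+0.908700+0.869500+0.845000))/(1+1746/72497) = 4127/5000 ≈ 0.825400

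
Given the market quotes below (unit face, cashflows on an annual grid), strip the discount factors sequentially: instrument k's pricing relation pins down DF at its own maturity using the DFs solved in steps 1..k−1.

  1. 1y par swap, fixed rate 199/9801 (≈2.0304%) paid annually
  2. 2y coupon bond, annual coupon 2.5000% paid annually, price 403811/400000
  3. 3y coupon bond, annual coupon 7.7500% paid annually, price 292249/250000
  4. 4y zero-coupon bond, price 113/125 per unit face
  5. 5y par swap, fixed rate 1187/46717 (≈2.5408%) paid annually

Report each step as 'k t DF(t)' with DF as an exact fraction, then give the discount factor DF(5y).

step 1 [1y] swap r/1=199/9801: DF=(1 − 199/9801·(0))/(1+199/9801) = 9801/10000 ≈ 0.980100
step 2 [2y] bond c/1=1/40: DF=(403811/400000 − 1/40·(0.980100))/(1+1/40) = 961/1000 ≈ 0.961000
step 3 [3y] bond c/1=31/400: DF=(292249/250000 − 31/400·(0.980100+0.961000))/(1+31/400) = 9453/10000 ≈ 0.945300
step 4 [4y] zero: DF = P = 113/125 ≈ 0.904000
step 5 [5y] swap r/1=1187/46717: DF=(1 − 1187/46717·(0.980100+0.961000+0.945300+0.904000))/(1+1187/46717) = 8813/10000 ≈ 0.881300

1 1 9801/10000
2 2 961/1000
3 3 9453/10000
4 4 113/125
5 5 8813/10000
DF(5y) = 8813/10000 ≈ 0.881300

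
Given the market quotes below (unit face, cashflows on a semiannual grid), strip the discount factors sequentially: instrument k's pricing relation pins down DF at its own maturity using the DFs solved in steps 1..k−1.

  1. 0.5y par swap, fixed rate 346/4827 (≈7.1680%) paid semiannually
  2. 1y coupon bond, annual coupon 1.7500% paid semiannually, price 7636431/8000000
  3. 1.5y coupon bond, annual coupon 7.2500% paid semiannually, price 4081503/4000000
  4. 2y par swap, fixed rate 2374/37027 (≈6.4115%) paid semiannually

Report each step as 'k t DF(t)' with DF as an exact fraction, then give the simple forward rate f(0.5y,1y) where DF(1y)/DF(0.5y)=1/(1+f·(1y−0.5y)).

step 1 [0.5y] swap r/2=173/4827: DF=(1 − 173/4827·(0))/(1+173/4827) = 4827/5000 ≈ 0.965400
step 2 [1y] bond c/2=7/800: DF=(7636431/8000000 − 7/800·(0.965400))/(1+7/800) = 9379/10000 ≈ 0.937900
step 3 [1.5y] bond c/2=29/800: DF=(4081503/4000000 − 29/800·(0.965400+0.937900))/(1+29/800) = 9181/10000 ≈ 0.918100
step 4 [2y] swap r/2=1187/37027: DF=(1 − 1187/37027·(0.965400+0.937900+0.918100))/(1+1187/37027) = 8813/10000 ≈ 0.881300

1 1/2 4827/5000
2 1 9379/10000
3 3/2 9181/10000
4 2 8813/10000
f(0.5y,1y) = ((4827/5000)/(9379/10000) − 1)/(1/2) = 550/9379 ≈ 5.8642%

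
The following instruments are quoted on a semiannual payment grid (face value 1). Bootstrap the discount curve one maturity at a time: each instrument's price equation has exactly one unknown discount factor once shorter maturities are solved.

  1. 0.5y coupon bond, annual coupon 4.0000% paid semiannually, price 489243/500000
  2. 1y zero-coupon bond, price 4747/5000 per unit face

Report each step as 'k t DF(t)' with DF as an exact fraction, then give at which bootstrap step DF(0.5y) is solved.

step 1 [0.5y] bond c/2=1/50: DF=(489243/500000 − 1/50·(0))/(1+1/50) = 9593/10000 ≈ 0.959300
step 2 [1y] zero: DF = P = 4747/5000 ≈ 0.949400

1 1/2 9593/10000
2 1 4747/5000
DF(0.5y) is solved at step 1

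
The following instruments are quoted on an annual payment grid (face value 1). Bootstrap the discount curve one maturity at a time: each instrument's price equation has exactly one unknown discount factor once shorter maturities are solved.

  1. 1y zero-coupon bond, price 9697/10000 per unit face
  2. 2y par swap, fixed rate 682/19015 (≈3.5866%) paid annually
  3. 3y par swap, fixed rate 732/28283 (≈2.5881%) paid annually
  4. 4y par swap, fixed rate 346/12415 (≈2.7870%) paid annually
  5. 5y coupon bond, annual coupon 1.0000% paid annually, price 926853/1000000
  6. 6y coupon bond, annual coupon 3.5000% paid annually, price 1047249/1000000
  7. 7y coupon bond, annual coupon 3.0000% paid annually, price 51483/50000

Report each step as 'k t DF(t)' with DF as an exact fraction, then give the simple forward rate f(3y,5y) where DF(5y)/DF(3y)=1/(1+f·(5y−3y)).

step 1 [1y] zero: DF = P = 9697/10000 ≈ 0.969700
step 2 [2y] swap r/1=682/19015: DF=(1 − 682/19015·(0.969700))/(1+682/19015) = 4659/5000 ≈ 0.931800
step 3 [3y] swap r/1=732/28283: DF=(1 − 732/28283·(0.969700+0.931800))/(1+732/28283) = 2317/2500 ≈ 0.926800
step 4 [4y] swap r/1=346/12415: DF=(1 − 346/12415·(0.969700+0.931800+0.926800))/(1+346/12415) = 4481/5000 ≈ 0.896200
step 5 [5y] bond c/1=1/100: DF=(926853/1000000 − 1/100·(0.969700+0.931800+0.926800+0.896200))/(1+1/100) = 1101/1250 ≈ 0.880800
step 6 [6y] bond c/1=7/200: DF=(1047249/1000000 − 7/200·(0.969700+0.931800+0.926800+0.896200+0.880800))/(1+7/200) = 8561/10000 ≈ 0.856100
step 7 [7y] bond c/1=3/100: DF=(51483/50000 − 3/100·(0.969700+0.931800+0.926800+0.896200+0.880800+0.856100))/(1+3/100) = 4203/5000 ≈ 0.840600

1 1 9697/10000
2 2 4659/5000
3 3 2317/2500
4 4 4481/5000
5 5 1101/1250
6 6 8561/10000
7 7 4203/5000
f(3y,5y) = ((2317/2500)/(1101/1250) − 1)/(2) = 115/4404 ≈ 2.6113%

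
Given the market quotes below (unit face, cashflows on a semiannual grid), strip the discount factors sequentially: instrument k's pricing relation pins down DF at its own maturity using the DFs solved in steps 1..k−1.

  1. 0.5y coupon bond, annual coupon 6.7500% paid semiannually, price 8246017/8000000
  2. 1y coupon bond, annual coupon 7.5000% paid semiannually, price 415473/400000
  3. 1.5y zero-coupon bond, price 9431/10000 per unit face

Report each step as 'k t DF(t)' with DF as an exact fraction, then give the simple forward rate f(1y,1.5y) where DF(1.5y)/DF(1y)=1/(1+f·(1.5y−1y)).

step 1 [0.5y] bond c/2=27/800: DF=(8246017/8000000 − 27/800·(0))/(1+27/800) = 9971/10000 ≈ 0.997100
step 2 [1y] bond c/2=3/80: DF=(415473/400000 − 3/80·(0.997100))/(1+3/80) = 9651/10000 ≈ 0.965100
step 3 [1.5y] zero: DF = P = 9431/10000 ≈ 0.943100

1 1/2 9971/10000
2 1 9651/10000
3 3/2 9431/10000
f(1y,1.5y) = ((9651/10000)/(9431/10000) − 1)/(1/2) = 440/9431 ≈ 4.6655%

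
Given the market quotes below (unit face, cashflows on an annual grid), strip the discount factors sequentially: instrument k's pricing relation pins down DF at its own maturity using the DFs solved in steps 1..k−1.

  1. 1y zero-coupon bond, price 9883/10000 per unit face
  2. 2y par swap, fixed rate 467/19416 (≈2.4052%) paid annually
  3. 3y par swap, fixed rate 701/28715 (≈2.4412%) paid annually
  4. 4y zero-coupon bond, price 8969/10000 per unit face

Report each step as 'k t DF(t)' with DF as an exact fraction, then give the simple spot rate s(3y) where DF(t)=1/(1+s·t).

1 1 9883/10000
2 2 9533/10000
3 3 9299/10000
4 4 8969/10000
s(3y) = (1/(9299/10000) − 1)/(3) = 701/27897 ≈ 2.5128%

step 1 [1y] zero: DF = P = 9883/10000 ≈ 0.988300
step 2 [2y] swap r/1=467/19416: DF=(1 − 467/19416·(0.988300))/(1+467/19416) = 9533/10000 ≈ 0.953300
step 3 [3y] swap r/1=701/28715: DF=(1 − 701/28715·(0.988300+0.953300))/(1+701/28715) = 9299/10000 ≈ 0.929900
step 4 [4y] zero: DF = P = 8969/10000 ≈ 0.896900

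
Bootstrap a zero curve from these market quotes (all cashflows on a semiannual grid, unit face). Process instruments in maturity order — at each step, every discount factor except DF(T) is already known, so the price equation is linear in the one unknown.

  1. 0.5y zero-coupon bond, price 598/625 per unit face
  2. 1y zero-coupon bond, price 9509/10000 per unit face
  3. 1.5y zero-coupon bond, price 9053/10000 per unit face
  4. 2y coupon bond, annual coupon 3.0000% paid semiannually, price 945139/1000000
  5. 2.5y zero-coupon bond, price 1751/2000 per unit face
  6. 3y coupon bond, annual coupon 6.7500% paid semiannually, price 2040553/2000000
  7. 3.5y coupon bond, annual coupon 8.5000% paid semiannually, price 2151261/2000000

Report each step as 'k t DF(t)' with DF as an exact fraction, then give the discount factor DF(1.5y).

1 1/2 598/625
2 1 9509/10000
3 3/2 9053/10000
4 2 556/625
5 5/2 1751/2000
6 3 67/80
7 7/2 811/1000
DF(1.5y) = 9053/10000 ≈ 0.905300

step 1 [0.5y] zero: DF = P = 598/625 ≈ 0.956800
step 2 [1y] zero: DF = P = 9509/10000 ≈ 0.950900
step 3 [1.5y] zero: DF = P = 9053/10000 ≈ 0.905300
step 4 [2y] bond c/2=3/200: DF=(945139/1000000 − 3/200·(0.956800+0.950900+0.905300))/(1+3/200) = 556/625 ≈ 0.889600
step 5 [2.5y] zero: DF = P = 1751/2000 ≈ 0.875500
step 6 [3y] bond c/2=27/800: DF=(2040553/2000000 − 27/800·(0.956800+0.950900+0.905300+0.889600+0.875500))/(1+27/800) = 67/80 ≈ 0.837500
step 7 [3.5y] bond c/2=17/400: DF=(2151261/2000000 − 17/400·(0.956800+0.950900+0.905300+0.889600+0.875500+0.837500))/(1+17/400) = 811/1000 ≈ 0.811000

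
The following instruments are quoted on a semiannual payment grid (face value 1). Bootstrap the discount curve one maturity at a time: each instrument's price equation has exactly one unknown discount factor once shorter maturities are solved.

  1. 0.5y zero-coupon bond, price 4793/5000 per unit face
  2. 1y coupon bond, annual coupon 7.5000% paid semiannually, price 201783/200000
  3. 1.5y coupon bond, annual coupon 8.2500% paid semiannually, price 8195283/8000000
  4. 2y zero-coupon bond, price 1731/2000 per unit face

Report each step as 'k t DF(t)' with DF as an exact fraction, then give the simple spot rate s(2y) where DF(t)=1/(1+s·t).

step 1 [0.5y] zero: DF = P = 4793/5000 ≈ 0.958600
step 2 [1y] bond c/2=3/80: DF=(201783/200000 − 3/80·(0.958600))/(1+3/80) = 4689/5000 ≈ 0.937800
step 3 [1.5y] bond c/2=33/800: DF=(8195283/8000000 − 33/800·(0.958600+0.937800))/(1+33/800) = 9087/10000 ≈ 0.908700
step 4 [2y] zero: DF = P = 1731/2000 ≈ 0.865500

1 1/2 4793/5000
2 1 4689/5000
3 3/2 9087/10000
4 2 1731/2000
s(2y) = (1/(1731/2000) − 1)/(2) = 269/3462 ≈ 7.7701%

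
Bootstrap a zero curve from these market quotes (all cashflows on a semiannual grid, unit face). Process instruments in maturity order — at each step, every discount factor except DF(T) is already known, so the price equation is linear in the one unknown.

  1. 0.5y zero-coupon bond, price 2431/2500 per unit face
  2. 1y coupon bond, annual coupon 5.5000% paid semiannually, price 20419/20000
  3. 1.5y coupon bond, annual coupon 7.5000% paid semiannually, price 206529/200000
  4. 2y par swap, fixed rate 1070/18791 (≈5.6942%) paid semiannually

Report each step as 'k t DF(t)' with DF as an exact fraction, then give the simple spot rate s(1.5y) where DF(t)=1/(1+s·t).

step 1 [0.5y] zero: DF = P = 2431/2500 ≈ 0.972400
step 2 [1y] bond c/2=11/400: DF=(20419/20000 − 11/400·(0.972400))/(1+11/400) = 2419/2500 ≈ 0.967600
step 3 [1.5y] bond c/2=3/80: DF=(206529/200000 − 3/80·(0.972400+0.967600))/(1+3/80) = 2313/2500 ≈ 0.925200
step 4 [2y] swap r/2=535/18791: DF=(1 − 535/18791·(0.972400+0.967600+0.925200))/(1+535/18791) = 893/1000 ≈ 0.893000

1 1/2 2431/2500
2 1 2419/2500
3 3/2 2313/2500
4 2 893/1000
s(1.5y) = (1/(2313/2500) − 1)/(3/2) = 374/6939 ≈ 5.3898%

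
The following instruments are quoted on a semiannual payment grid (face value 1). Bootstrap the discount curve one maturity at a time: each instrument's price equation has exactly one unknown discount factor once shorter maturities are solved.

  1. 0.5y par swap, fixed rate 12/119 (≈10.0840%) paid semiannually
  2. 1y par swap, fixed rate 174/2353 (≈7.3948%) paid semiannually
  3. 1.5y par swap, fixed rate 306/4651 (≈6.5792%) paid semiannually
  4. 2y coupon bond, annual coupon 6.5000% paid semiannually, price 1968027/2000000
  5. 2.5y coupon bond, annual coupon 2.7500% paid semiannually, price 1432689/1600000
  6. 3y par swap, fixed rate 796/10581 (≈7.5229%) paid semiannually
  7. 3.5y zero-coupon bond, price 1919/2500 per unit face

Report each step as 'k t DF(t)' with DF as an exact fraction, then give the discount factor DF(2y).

step 1 [0.5y] swap r/2=6/119: DF=(1 − 6/119·(0))/(1+6/119) = 119/125 ≈ 0.952000
step 2 [1y] swap r/2=87/2353: DF=(1 − 87/2353·(0.952000))/(1+87/2353) = 1163/1250 ≈ 0.930400
step 3 [1.5y] swap r/2=153/4651: DF=(1 − 153/4651·(0.952000+0.930400))/(1+153/4651) = 4541/5000 ≈ 0.908200
step 4 [2y] bond c/2=13/400: DF=(1968027/2000000 − 13/400·(0.952000+0.930400+0.908200))/(1+13/400) = 2163/2500 ≈ 0.865200
step 5 [2.5y] bond c/2=11/800: DF=(1432689/1600000 − 11/800·(0.952000+0.930400+0.908200+0.865200))/(1+11/800) = 8337/10000 ≈ 0.833700
step 6 [3y] swap r/2=398/10581: DF=(1 − 398/10581·(0.952000+0.930400+0.908200+0.865200+0.833700))/(1+398/10581) = 801/1000 ≈ 0.801000
step 7 [3.5y] zero: DF = P = 1919/2500 ≈ 0.767600

1 1/2 119/125
2 1 1163/1250
3 3/2 4541/5000
4 2 2163/2500
5 5/2 8337/10000
6 3 801/1000
7 7/2 1919/2500
DF(2y) = 2163/2500 ≈ 0.865200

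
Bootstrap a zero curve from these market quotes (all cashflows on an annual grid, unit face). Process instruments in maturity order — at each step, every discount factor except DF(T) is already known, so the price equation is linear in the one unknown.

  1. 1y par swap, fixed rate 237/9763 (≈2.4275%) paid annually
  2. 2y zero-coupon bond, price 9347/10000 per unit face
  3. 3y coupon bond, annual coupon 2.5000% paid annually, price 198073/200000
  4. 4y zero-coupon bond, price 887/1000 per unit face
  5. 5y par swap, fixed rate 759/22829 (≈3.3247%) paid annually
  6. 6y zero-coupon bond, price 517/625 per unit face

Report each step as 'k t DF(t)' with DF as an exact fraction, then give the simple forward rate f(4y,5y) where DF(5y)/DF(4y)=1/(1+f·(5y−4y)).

1 1 9763/10000
2 2 9347/10000
3 3 2299/2500
4 4 887/1000
5 5 4241/5000
6 6 517/625
f(4y,5y) = ((887/1000)/(4241/5000) − 1)/(1) = 194/4241 ≈ 4.5744%

step 1 [1y] swap r/1=237/9763: DF=(1 − 237/9763·(0))/(1+237/9763) = 9763/10000 ≈ 0.976300
step 2 [2y] zero: DF = P = 9347/10000 ≈ 0.934700
step 3 [3y] bond c/1=1/40: DF=(198073/200000 − 1/40·(0.976300+0.934700))/(1+1/40) = 2299/2500 ≈ 0.919600
step 4 [4y] zero: DF = P = 887/1000 ≈ 0.887000
step 5 [5y] swap r/1=759/22829: DF=(1 − 759/22829·(0.976300+0.934700+0.919600+0.887000))/(1+759/22829) = 4241/5000 ≈ 0.848200
step 6 [6y] zero: DF = P = 517/625 ≈ 0.827200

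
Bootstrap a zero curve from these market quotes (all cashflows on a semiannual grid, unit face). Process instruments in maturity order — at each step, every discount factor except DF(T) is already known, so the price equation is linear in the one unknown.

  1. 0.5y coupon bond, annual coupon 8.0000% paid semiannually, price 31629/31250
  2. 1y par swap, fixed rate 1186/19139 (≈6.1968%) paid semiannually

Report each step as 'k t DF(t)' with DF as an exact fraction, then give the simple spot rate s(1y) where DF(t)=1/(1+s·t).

1 1/2 2433/2500
2 1 9407/10000
s(1y) = (1/(9407/10000) − 1)/(1) = 593/9407 ≈ 6.3038%

step 1 [0.5y] bond c/2=1/25: DF=(31629/31250 − 1/25·(0))/(1+1/25) = 2433/2500 ≈ 0.973200
step 2 [1y] swap r/2=593/19139: DF=(1 − 593/19139·(0.973200))/(1+593/19139) = 9407/10000 ≈ 0.940700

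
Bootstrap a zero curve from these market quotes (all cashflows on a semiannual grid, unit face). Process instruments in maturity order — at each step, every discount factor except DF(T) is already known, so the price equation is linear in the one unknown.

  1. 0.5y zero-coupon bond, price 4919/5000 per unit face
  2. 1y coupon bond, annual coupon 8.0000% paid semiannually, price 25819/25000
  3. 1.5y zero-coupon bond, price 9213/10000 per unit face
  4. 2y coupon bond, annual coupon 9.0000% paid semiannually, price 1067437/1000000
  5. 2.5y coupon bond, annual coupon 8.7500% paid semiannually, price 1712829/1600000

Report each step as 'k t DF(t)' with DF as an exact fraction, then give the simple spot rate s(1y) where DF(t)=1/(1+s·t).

1 1/2 4919/5000
2 1 597/625
3 3/2 9213/10000
4 2 8983/10000
5 5/2 8681/10000
s(1y) = (1/(597/625) − 1)/(1) = 28/597 ≈ 4.6901%

step 1 [0.5y] zero: DF = P = 4919/5000 ≈ 0.983800
step 2 [1y] bond c/2=1/25: DF=(25819/25000 − 1/25·(0.983800))/(1+1/25) = 597/625 ≈ 0.955200
step 3 [1.5y] zero: DF = P = 9213/10000 ≈ 0.921300
step 4 [2y] bond c/2=9/200: DF=(1067437/1000000 − 9/200·(0.983800+0.955200+0.921300))/(1+9/200) = 8983/10000 ≈ 0.898300
step 5 [2.5y] bond c/2=7/160: DF=(1712829/1600000 − 7/160·(0.983800+0.955200+0.921300+0.898300))/(1+7/160) = 8681/10000 ≈ 0.868100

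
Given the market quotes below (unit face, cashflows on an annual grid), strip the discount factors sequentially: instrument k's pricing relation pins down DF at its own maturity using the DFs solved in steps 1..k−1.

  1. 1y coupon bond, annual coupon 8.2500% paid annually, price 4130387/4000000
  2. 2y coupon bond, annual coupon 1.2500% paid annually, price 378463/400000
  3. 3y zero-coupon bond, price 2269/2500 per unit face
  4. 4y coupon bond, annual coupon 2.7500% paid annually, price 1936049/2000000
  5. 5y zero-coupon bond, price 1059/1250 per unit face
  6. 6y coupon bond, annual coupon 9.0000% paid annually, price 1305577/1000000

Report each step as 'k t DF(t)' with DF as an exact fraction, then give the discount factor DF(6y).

step 1 [1y] bond c/1=33/400: DF=(4130387/4000000 − 33/400·(0))/(1+33/400) = 9539/10000 ≈ 0.953900
step 2 [2y] bond c/1=1/80: DF=(378463/400000 − 1/80·(0.953900))/(1+1/80) = 9227/10000 ≈ 0.922700
step 3 [3y] zero: DF = P = 2269/2500 ≈ 0.907600
step 4 [4y] bond c/1=11/400: DF=(1936049/2000000 − 11/400·(0.953900+0.922700+0.907600))/(1+11/400) = 2169/2500 ≈ 0.867600
step 5 [5y] zero: DF = P = 1059/1250 ≈ 0.847200
step 6 [6y] bond c/1=9/100: DF=(1305577/1000000 − 9/100·(0.953900+0.922700+0.907600+0.867600+0.847200))/(1+9/100) = 8263/10000 ≈ 0.826300

1 1 9539/10000
2 2 9227/10000
3 3 2269/2500
4 4 2169/2500
5 5 1059/1250
6 6 8263/10000
DF(6y) = 8263/10000 ≈ 0.826300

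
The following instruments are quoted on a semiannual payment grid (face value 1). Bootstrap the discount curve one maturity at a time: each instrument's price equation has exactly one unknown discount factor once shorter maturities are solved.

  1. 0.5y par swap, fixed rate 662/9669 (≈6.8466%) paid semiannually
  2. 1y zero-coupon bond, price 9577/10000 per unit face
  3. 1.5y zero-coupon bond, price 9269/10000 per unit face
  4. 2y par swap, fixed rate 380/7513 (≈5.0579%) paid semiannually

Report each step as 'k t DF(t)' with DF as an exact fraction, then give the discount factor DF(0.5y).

1 1/2 9669/10000
2 1 9577/10000
3 3/2 9269/10000
4 2 181/200
DF(0.5y) = 9669/10000 ≈ 0.966900

step 1 [0.5y] swap r/2=331/9669: DF=(1 − 331/9669·(0))/(1+331/9669) = 9669/10000 ≈ 0.966900
step 2 [1y] zero: DF = P = 9577/10000 ≈ 0.957700
step 3 [1.5y] zero: DF = P = 9269/10000 ≈ 0.926900
step 4 [2y] swap r/2=190/7513: DF=(1 − 190/7513·(0.966900+0.957700+0.926900))/(1+190/7513) = 181/200 ≈ 0.905000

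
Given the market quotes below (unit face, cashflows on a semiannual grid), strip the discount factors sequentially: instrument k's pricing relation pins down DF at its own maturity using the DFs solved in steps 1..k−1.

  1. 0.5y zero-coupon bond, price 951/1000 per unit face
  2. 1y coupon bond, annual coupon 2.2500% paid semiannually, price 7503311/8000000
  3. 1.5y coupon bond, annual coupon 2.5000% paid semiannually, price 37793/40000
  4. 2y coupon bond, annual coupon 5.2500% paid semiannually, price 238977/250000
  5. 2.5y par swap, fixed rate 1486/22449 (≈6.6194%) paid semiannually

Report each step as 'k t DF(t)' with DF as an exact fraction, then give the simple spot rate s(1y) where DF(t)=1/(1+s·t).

1 1/2 951/1000
2 1 9169/10000
3 3/2 9101/10000
4 2 2151/2500
5 5/2 4257/5000
s(1y) = (1/(9169/10000) − 1)/(1) = 831/9169 ≈ 9.0631%

step 1 [0.5y] zero: DF = P = 951/1000 ≈ 0.951000
step 2 [1y] bond c/2=9/800: DF=(7503311/8000000 − 9/800·(0.951000))/(1+9/800) = 9169/10000 ≈ 0.916900
step 3 [1.5y] bond c/2=1/80: DF=(37793/40000 − 1/80·(0.951000+0.916900))/(1+1/80) = 9101/10000 ≈ 0.910100
step 4 [2y] bond c/2=21/800: DF=(238977/250000 − 21/800·(0.951000+0.916900+0.910100))/(1+21/800) = 2151/2500 ≈ 0.860400
step 5 [2.5y] swap r/2=743/22449: DF=(1 − 743/22449·(0.951000+0.916900+0.910100+0.860400))/(1+743/22449) = 4257/5000 ≈ 0.851400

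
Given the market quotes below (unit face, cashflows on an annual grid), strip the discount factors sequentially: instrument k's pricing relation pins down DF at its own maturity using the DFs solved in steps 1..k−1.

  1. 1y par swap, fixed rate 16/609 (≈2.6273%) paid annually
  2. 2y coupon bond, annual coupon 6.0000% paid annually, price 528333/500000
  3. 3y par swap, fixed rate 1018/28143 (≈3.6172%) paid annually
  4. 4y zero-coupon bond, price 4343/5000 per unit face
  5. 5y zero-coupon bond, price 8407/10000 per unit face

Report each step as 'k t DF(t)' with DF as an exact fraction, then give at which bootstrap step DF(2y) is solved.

1 1 609/625
2 2 9417/10000
3 3 4491/5000
4 4 4343/5000
5 5 8407/10000
DF(2y) is solved at step 2

step 1 [1y] swap r/1=16/609: DF=(1 − 16/609·(0))/(1+16/609) = 609/625 ≈ 0.974400
step 2 [2y] bond c/1=3/50: DF=(528333/500000 − 3/50·(0.974400))/(1+3/50) = 9417/10000 ≈ 0.941700
step 3 [3y] swap r/1=1018/28143: DF=(1 − 1018/28143·(0.974400+0.941700))/(1+1018/28143) = 4491/5000 ≈ 0.898200
step 4 [4y] zero: DF = P = 4343/5000 ≈ 0.868600
step 5 [5y] zero: DF = P = 8407/10000 ≈ 0.840700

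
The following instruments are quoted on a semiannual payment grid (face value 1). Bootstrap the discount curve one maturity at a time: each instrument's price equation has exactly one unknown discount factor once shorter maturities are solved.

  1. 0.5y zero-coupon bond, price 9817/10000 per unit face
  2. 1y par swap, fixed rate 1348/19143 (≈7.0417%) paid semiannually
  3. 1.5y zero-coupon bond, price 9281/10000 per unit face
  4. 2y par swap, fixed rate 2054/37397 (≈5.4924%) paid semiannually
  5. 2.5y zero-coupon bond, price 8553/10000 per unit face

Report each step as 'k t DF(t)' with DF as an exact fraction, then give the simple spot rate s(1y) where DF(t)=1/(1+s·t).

step 1 [0.5y] zero: DF = P = 9817/10000 ≈ 0.981700
step 2 [1y] swap r/2=674/19143: DF=(1 − 674/19143·(0.981700))/(1+674/19143) = 4663/5000 ≈ 0.932600
step 3 [1.5y] zero: DF = P = 9281/10000 ≈ 0.928100
step 4 [2y] swap r/2=1027/37397: DF=(1 − 1027/37397·(0.981700+0.932600+0.928100))/(1+1027/37397) = 8973/10000 ≈ 0.897300
step 5 [2.5y] zero: DF = P = 8553/10000 ≈ 0.855300

1 1/2 9817/10000
2 1 4663/5000
3 3/2 9281/10000
4 2 8973/10000
5 5/2 8553/10000
s(1y) = (1/(4663/5000) − 1)/(1) = 337/4663 ≈ 7.2271%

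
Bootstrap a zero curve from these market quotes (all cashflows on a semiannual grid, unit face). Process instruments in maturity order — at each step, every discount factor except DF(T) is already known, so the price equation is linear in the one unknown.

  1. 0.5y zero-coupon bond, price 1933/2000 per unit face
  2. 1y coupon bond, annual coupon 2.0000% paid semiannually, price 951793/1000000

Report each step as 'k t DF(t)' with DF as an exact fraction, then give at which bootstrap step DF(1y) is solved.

step 1 [0.5y] zero: DF = P = 1933/2000 ≈ 0.966500
step 2 [1y] bond c/2=1/100: DF=(951793/1000000 − 1/100·(0.966500))/(1+1/100) = 583/625 ≈ 0.932800

1 1/2 1933/2000
2 1 583/625
DF(1y) is solved at step 2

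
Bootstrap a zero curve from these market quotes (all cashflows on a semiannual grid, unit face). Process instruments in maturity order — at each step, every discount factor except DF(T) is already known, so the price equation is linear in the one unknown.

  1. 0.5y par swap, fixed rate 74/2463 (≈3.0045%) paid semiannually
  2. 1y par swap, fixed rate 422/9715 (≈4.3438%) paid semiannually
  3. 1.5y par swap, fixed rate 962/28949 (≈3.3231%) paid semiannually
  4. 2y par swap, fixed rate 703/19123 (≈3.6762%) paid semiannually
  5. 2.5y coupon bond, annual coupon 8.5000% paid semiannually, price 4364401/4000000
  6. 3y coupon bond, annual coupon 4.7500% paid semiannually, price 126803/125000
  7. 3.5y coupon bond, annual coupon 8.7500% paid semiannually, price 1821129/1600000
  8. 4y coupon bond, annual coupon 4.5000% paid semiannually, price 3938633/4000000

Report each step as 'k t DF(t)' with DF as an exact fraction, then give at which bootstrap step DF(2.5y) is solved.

1 1/2 2463/2500
2 1 4789/5000
3 3/2 9519/10000
4 2 9297/10000
5 5/2 8907/10000
6 3 1763/2000
7 7/2 8559/10000
8 4 821/1000
DF(2.5y) is solved at step 5

step 1 [0.5y] swap r/2=37/2463: DF=(1 − 37/2463·(0))/(1+37/2463) = 2463/2500 ≈ 0.985200
step 2 [1y] swap r/2=211/9715: DF=(1 − 211/9715·(0.985200))/(1+211/9715) = 4789/5000 ≈ 0.957800
step 3 [1.5y] swap r/2=481/28949: DF=(1 − 481/28949·(0.985200+0.957800))/(1+481/28949) = 9519/10000 ≈ 0.951900
step 4 [2y] swap r/2=703/38246: DF=(1 − 703/38246·(0.985200+0.957800+0.951900))/(1+703/38246) = 9297/10000 ≈ 0.929700
step 5 [2.5y] bond c/2=17/400: DF=(4364401/4000000 − 17/400·(0.985200+0.957800+0.951900+0.929700))/(1+17/400) = 8907/10000 ≈ 0.890700
step 6 [3y] bond c/2=19/800: DF=(126803/125000 − 19/800·(0.985200+0.957800+0.951900+0.929700+0.890700))/(1+19/800) = 1763/2000 ≈ 0.881500
step 7 [3.5y] bond c/2=7/160: DF=(1821129/1600000 − 7/160·(0.985200+0.957800+0.951900+0.929700+0.890700+0.881500))/(1+7/160) = 8559/10000 ≈ 0.855900
step 8 [4y] bond c/2=9/400: DF=(3938633/4000000 − 9/400·(0.985200+0.957800+0.951900+0.929700+0.890700+0.881500+0.855900))/(1+9/400) = 821/1000 ≈ 0.821000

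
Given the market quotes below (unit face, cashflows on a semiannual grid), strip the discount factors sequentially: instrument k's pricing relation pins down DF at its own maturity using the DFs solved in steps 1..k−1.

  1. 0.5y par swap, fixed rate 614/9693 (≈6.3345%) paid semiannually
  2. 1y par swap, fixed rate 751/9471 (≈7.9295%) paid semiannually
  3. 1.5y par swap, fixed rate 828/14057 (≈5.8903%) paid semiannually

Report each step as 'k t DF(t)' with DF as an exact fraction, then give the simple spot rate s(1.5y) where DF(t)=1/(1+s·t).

step 1 [0.5y] swap r/2=307/9693: DF=(1 − 307/9693·(0))/(1+307/9693) = 9693/10000 ≈ 0.969300
step 2 [1y] swap r/2=751/18942: DF=(1 − 751/18942·(0.969300))/(1+751/18942) = 9249/10000 ≈ 0.924900
step 3 [1.5y] swap r/2=414/14057: DF=(1 − 414/14057·(0.969300+0.924900))/(1+414/14057) = 2293/2500 ≈ 0.917200

1 1/2 9693/10000
2 1 9249/10000
3 3/2 2293/2500
s(1.5y) = (1/(2293/2500) − 1)/(3/2) = 138/2293 ≈ 6.0183%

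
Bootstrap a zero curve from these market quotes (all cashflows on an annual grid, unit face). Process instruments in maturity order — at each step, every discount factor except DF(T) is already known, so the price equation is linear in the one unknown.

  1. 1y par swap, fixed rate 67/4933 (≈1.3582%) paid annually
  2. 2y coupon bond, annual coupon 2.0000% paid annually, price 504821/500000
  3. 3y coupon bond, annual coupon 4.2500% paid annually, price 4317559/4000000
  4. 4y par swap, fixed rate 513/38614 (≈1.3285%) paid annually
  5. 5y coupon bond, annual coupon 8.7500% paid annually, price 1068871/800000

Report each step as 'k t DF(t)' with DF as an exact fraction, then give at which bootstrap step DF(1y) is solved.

step 1 [1y] swap r/1=67/4933: DF=(1 − 67/4933·(0))/(1+67/4933) = 4933/5000 ≈ 0.986600
step 2 [2y] bond c/1=1/50: DF=(504821/500000 − 1/50·(0.986600))/(1+1/50) = 1941/2000 ≈ 0.970500
step 3 [3y] bond c/1=17/400: DF=(4317559/4000000 − 17/400·(0.986600+0.970500))/(1+17/400) = 2389/2500 ≈ 0.955600
step 4 [4y] swap r/1=513/38614: DF=(1 − 513/38614·(0.986600+0.970500+0.955600))/(1+513/38614) = 9487/10000 ≈ 0.948700
step 5 [5y] bond c/1=7/80: DF=(1068871/800000 − 7/80·(0.986600+0.970500+0.955600+0.948700))/(1+7/80) = 9179/10000 ≈ 0.917900

1 1 4933/5000
2 2 1941/2000
3 3 2389/2500
4 4 9487/10000
5 5 9179/10000
DF(1y) is solved at step 1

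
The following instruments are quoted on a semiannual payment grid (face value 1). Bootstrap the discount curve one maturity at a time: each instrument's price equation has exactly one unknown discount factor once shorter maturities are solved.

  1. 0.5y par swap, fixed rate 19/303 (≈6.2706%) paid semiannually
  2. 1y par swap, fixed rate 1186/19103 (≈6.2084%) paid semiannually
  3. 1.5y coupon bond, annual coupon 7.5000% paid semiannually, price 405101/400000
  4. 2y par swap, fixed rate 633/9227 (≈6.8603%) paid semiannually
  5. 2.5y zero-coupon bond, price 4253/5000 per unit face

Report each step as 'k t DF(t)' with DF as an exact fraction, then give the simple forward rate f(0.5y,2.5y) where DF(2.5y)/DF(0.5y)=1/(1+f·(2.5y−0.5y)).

step 1 [0.5y] swap r/2=19/606: DF=(1 − 19/606·(0))/(1+19/606) = 606/625 ≈ 0.969600
step 2 [1y] swap r/2=593/19103: DF=(1 − 593/19103·(0.969600))/(1+593/19103) = 9407/10000 ≈ 0.940700
step 3 [1.5y] bond c/2=3/80: DF=(405101/400000 − 3/80·(0.969600+0.940700))/(1+3/80) = 9071/10000 ≈ 0.907100
step 4 [2y] swap r/2=633/18454: DF=(1 − 633/18454·(0.969600+0.940700+0.907100))/(1+633/18454) = 4367/5000 ≈ 0.873400
step 5 [2.5y] zero: DF = P = 4253/5000 ≈ 0.850600

1 1/2 606/625
2 1 9407/10000
3 3/2 9071/10000
4 2 4367/5000
5 5/2 4253/5000
f(0.5y,2.5y) = ((606/625)/(4253/5000) − 1)/(2) = 595/8506 ≈ 6.9951%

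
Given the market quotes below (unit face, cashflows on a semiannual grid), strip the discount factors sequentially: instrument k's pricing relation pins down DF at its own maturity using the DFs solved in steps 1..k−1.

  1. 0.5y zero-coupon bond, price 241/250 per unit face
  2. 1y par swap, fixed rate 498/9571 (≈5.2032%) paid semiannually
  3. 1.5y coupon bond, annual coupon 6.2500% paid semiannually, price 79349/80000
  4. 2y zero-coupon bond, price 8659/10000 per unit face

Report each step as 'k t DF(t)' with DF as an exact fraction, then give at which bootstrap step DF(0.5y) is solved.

1 1/2 241/250
2 1 4751/5000
3 3/2 4519/5000
4 2 8659/10000
DF(0.5y) is solved at step 1

step 1 [0.5y] zero: DF = P = 241/250 ≈ 0.964000
step 2 [1y] swap r/2=249/9571: DF=(1 − 249/9571·(0.964000))/(1+249/9571) = 4751/5000 ≈ 0.950200
step 3 [1.5y] bond c/2=1/32: DF=(79349/80000 − 1/32·(0.964000+0.950200))/(1+1/32) = 4519/5000 ≈ 0.903800
step 4 [2y] zero: DF = P = 8659/10000 ≈ 0.865900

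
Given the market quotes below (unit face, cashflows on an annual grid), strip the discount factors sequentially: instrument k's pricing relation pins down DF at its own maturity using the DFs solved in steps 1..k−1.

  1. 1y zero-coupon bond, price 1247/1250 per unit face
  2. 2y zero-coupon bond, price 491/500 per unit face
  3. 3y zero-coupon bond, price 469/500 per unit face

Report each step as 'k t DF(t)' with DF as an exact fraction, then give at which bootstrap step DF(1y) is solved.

1 1 1247/1250
2 2 491/500
3 3 469/500
DF(1y) is solved at step 1

step 1 [1y] zero: DF = P = 1247/1250 ≈ 0.997600
step 2 [2y] zero: DF = P = 491/500 ≈ 0.982000
step 3 [3y] zero: DF = P = 469/500 ≈ 0.938000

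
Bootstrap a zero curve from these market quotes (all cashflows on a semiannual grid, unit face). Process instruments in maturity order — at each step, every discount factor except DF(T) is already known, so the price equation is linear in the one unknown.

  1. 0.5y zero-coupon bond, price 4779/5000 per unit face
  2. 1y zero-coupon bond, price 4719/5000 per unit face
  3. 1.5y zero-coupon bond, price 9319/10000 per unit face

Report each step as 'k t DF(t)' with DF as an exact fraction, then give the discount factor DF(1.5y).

step 1 [0.5y] zero: DF = P = 4779/5000 ≈ 0.955800
step 2 [1y] zero: DF = P = 4719/5000 ≈ 0.943800
step 3 [1.5y] zero: DF = P = 9319/10000 ≈ 0.931900

1 1/2 4779/5000
2 1 4719/5000
3 3/2 9319/10000
DF(1.5y) = 9319/10000 ≈ 0.931900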